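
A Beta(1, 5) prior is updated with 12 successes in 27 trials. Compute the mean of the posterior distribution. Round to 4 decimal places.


After update: Beta(13, 20)
Mean = 13 / (13 + 20) = 13 / 33
= 0.3939

0.3939


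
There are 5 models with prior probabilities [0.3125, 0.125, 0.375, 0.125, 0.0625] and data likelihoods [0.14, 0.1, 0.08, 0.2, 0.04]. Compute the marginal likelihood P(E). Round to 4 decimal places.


P(E) = sum over models of P(M_i) * P(E|M_i)
= 0.3125*0.14 + 0.125*0.1 + 0.375*0.08 + 0.125*0.2 + 0.0625*0.04
= 0.1138

0.1138


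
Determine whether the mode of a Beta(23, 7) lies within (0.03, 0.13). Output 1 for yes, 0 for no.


First find the mode: (a-1)/(a+b-2) = 0.7857
Is 0.7857 in (0.03, 0.13)? 0

0


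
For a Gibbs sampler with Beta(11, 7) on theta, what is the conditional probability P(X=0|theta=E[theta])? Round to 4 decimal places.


E[theta] = 11/(11+7) = 0.6111
P(X=0|theta) = 1 - theta = 0.3889

0.3889


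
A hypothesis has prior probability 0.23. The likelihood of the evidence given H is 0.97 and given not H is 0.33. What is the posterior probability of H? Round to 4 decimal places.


Using Bayes' theorem:
P(E) = 0.23 * 0.97 + 0.77 * 0.33
P(E) = 0.4772
P(H|E) = (0.23 * 0.97) / 0.4772 = 0.4675

0.4675


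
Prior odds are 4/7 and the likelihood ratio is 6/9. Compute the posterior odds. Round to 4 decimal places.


Posterior odds = prior odds * likelihood ratio
= (4/7) * (6/9)
= 24 / 63
= 0.381

0.381


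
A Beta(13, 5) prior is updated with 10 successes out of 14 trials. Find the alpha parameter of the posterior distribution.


In the Beta-Binomial conjugate update:
alpha_post = alpha_prior + successes
= 13 + 10
= 23

23


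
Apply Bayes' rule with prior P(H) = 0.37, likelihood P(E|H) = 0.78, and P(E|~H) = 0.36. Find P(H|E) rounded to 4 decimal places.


Step 1: Compute marginal P(E) = P(E|H)P(H) + P(E|~H)P(~H)
= 0.78*0.37 + 0.36*0.63 = 0.5154
Step 2: P(H|E) = P(E|H)P(H)/P(E) = 0.2886/0.5154
= 0.56

0.56


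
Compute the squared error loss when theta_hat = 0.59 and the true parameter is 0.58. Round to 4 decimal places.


L = (theta_hat - theta_true)^2
= (0.59 - 0.58)^2
= 0.01^2 = 0.0001

0.0001


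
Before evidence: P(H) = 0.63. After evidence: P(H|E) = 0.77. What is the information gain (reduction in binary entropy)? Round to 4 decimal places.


Prior entropy = 0.9507
Posterior entropy = 0.778
Information gain = 0.9507 - 0.778 = 0.1727

0.1727


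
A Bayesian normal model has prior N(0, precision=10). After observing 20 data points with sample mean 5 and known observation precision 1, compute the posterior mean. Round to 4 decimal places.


Posterior mean = (prior_precision * prior_mean + n * data_precision * data_mean) / (prior_precision + n * data_precision)
Numerator = 10*0 + 20*1*5 = 100
Denominator = 10 + 20*1 = 30
Posterior mean = 3.3333

3.3333


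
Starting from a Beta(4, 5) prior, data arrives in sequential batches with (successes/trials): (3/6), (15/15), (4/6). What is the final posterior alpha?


In sequential Bayesian updating, we sum all successes.
Total successes = 22
Final alpha = 4 + 22 = 26

26


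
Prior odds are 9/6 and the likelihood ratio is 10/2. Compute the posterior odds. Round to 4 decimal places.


Posterior odds = prior odds * likelihood ratio
= (9/6) * (10/2)
= 90 / 12
= 7.5

7.5


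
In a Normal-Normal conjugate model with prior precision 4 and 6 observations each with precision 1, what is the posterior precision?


Posterior precision = prior precision + n * observation precision
= 4 + 6 * 1
= 4 + 6 = 10

10


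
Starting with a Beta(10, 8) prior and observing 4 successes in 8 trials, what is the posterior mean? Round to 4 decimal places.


Posterior parameters: alpha = 10 + 4 = 14
beta = 8 + 4 = 12
Posterior mean = alpha / (alpha + beta) = 14 / 26
= 0.5385

0.5385


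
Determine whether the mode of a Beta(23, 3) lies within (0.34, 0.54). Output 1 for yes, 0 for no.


First find the mode: (a-1)/(a+b-2) = 0.9167
Is 0.9167 in (0.34, 0.54)? 0

0


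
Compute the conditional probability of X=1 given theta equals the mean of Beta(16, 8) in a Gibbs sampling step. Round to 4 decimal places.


Mean of Beta(16, 8) = 0.6667
P(X=1 | theta=0.6667) = 0.6667

0.6667


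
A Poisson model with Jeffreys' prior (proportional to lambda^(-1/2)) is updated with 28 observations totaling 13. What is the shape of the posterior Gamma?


Posterior = Gamma(0.5 + S, n)
= Gamma(0.5 + 13, 28)
Posterior shape = 0.5 + S = 0.5 + 13 = 13.5

13.5


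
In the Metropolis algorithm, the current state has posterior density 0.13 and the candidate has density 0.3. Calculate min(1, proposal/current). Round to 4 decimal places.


Ratio = 0.3/0.13 = 2.3077
Acceptance probability = min(1, 2.3077)
= 1.0

1.0


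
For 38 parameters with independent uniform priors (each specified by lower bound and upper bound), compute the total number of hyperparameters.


A uniform prior has 2 hyperparameters per parameter.
Total = 38 * 2 = 76

76


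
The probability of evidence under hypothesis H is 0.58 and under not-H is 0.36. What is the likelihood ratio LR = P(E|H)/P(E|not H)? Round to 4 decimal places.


LR = 0.58 / 0.36
= 1.6111

1.6111


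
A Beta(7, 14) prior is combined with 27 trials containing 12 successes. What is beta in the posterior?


In conjugate updating:
beta_posterior = beta_prior + (n - k)
= 14 + (27 - 12)
= 14 + 15 = 29

29


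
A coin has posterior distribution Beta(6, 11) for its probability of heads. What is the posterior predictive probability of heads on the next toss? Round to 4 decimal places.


Posterior predictive = E[theta] = alpha/(alpha+beta)
= 6/17
= 0.3529

0.3529


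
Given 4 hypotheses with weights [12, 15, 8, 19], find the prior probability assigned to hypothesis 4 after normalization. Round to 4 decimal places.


To normalize, divide each weight by the sum of all weights.
Sum = 54
Prior(H4) = 19/54 = 0.3519

0.3519


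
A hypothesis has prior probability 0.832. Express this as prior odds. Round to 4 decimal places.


Odds = P(H) / P(not H) = 0.832 / 0.168
= 4.9524

4.9524


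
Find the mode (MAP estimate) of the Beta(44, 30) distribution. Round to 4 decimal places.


For Beta(a,b) with a,b > 1:
Mode = (a-1)/(a+b-2) = (44-1)/(74-2)
= 43/72 = 0.5972

0.5972


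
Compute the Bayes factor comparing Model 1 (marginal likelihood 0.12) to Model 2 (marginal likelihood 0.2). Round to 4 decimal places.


BF12 = marginal likelihood of M1 / marginal likelihood of M2
= 0.12/0.2
= 0.6

0.6


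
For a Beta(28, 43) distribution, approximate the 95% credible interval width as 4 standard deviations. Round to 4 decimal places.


Variance of Beta(a,b) = ab / ((a+b)^2 * (a+b+1))
= 28*43 / ((71)^2 * 72)
= 0.0033
SD = sqrt(0.0033) = 0.0576
Width = 4 * SD = 0.2304

0.2304


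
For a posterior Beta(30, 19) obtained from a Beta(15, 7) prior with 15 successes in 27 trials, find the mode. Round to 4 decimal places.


Mode = (alpha - 1) / (alpha + beta - 2)
= 29 / 47
= 0.617

0.617


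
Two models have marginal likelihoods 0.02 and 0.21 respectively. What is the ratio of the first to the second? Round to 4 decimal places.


Evidence ratio = 0.02 / 0.21
= 0.0952

0.0952


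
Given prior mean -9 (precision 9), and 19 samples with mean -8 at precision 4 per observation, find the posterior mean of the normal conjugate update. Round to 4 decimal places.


The posterior mean is a precision-weighted average of prior and data.
Post. prec. = 9 + 76 = 85
Post. mean = (-81 + -608)/85 = -689/85 = -8.1059

-8.1059


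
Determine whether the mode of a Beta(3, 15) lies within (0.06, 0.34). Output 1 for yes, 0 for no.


First find the mode: (a-1)/(a+b-2) = 0.125
Is 0.125 in (0.06, 0.34)? 1

1


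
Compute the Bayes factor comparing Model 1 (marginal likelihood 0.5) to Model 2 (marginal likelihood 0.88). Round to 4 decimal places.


BF12 = marginal likelihood of M1 / marginal likelihood of M2
= 0.5/0.88
= 0.5682

0.5682


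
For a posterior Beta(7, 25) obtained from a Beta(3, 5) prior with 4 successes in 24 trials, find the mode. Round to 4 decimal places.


Mode = (alpha - 1) / (alpha + beta - 2)
= 6 / 30
= 0.2

0.2


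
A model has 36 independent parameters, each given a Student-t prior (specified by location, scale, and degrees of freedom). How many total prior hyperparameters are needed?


Each Student-t prior needs 3 hyperparameters (location, scale, and degrees of freedom).
Total = 3 * 36 = 108

108


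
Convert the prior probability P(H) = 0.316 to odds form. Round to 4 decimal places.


P(not H) = 1 - 0.316 = 0.684
Odds = 0.316 / 0.684 = 0.462

0.462


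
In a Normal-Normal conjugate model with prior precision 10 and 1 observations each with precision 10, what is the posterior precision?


Posterior precision = prior precision + n * observation precision
= 10 + 1 * 10
= 10 + 10 = 20

20


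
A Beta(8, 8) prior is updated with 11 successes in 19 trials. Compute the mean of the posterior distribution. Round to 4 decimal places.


After update: Beta(19, 16)
Mean = 19 / (19 + 16) = 19 / 35
= 0.5429

0.5429


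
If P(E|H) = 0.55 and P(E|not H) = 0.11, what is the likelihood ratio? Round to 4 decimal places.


Likelihood ratio = P(E|H) / P(E|not H)
= 0.55 / 0.11
= 5.0

5.0


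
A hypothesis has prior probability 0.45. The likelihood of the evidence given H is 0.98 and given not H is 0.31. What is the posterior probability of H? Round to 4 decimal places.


Using Bayes' theorem:
P(E) = 0.45 * 0.98 + 0.55 * 0.31
P(E) = 0.6115
P(H|E) = (0.45 * 0.98) / 0.6115 = 0.7212

0.7212


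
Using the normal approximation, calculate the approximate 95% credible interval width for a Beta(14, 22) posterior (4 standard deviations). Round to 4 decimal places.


Var(Beta) = 14*22/(36^2 * 37) = 0.0064
SD = 0.0801
Width ~ 4*SD = 0.3206

0.3206


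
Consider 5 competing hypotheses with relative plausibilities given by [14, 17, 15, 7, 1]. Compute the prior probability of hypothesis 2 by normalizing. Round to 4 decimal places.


Sum of weights = 14 + 17 + 15 + 7 + 1 = 54
Normalized prior for H2 = 17 / 54
= 0.3148

0.3148


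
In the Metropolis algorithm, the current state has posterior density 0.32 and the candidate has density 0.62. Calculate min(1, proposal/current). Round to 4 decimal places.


Ratio = 0.62/0.32 = 1.9375
Acceptance probability = min(1, 1.9375)
= 1.0

1.0


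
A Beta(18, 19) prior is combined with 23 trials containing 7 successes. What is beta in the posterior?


In conjugate updating:
beta_posterior = beta_prior + (n - k)
= 19 + (23 - 7)
= 19 + 16 = 35

35


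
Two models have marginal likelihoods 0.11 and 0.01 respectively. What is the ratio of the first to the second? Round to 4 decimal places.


Evidence ratio = 0.11 / 0.01
= 11.0

11.0


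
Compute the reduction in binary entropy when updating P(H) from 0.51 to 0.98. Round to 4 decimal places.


H_before = -p*log2(p) - (1-p)*log2(1-p) for p=0.51: 0.9997
H_after for p=0.98: 0.1414
Reduction = 0.9997 - 0.1414 = 0.8583

0.8583


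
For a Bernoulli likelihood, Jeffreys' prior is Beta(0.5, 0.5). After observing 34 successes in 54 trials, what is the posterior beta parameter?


Jeffreys' prior for Bernoulli is Beta(0.5, 0.5).
Posterior is Beta(0.5 + k, 0.5 + n - k).
Posterior beta = 0.5 + (n - k) = 0.5 + 20 = 20.5

20.5


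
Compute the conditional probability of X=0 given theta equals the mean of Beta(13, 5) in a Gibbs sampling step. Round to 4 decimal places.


Mean of Beta(13, 5) = 0.7222
P(X=0 | theta=0.7222) = 0.2778

0.2778


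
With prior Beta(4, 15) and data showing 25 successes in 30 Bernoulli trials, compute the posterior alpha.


Conjugate update: alpha_posterior = alpha_prior + k
= 4 + 25 = 29

29


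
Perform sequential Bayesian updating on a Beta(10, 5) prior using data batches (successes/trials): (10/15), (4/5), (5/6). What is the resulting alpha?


Accumulate successes: 19
Posterior alpha = prior alpha + sum of successes
= 10 + 19 = 29

29


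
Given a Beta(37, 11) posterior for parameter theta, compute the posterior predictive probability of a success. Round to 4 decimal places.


For a Beta-Bernoulli model, the predictive probability is the mean:
P(success) = 37/(37+11) = 37/48 = 0.7708

0.7708


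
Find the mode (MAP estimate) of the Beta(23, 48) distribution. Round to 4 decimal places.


For Beta(a,b) with a,b > 1:
Mode = (a-1)/(a+b-2) = (23-1)/(71-2)
= 22/69 = 0.3188

0.3188


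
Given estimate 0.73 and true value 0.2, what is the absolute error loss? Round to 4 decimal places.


Absolute error = |estimate - true|
= |0.53| = 0.53

0.53


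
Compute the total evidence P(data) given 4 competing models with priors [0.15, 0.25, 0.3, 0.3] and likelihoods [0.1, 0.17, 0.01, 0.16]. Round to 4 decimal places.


Marginal likelihood = sum P(model_i) * P(data|model_i)
Model 1: 0.15 * 0.1 = 0.015
Model 2: 0.25 * 0.17 = 0.0425
Model 3: 0.3 * 0.01 = 0.003
Model 4: 0.3 * 0.16 = 0.048
Total = 0.1085

0.1085


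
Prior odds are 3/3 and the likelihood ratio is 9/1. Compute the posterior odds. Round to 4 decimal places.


Posterior odds = prior odds * likelihood ratio
= (3/3) * (9/1)
= 27 / 3
= 9.0

9.0


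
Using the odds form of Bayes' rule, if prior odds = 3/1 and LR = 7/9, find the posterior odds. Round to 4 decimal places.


Bayes' rule in odds form: posterior odds = prior odds * LR
= (3 * 7) / (1 * 9)
= 21/9 = 2.3333

2.3333


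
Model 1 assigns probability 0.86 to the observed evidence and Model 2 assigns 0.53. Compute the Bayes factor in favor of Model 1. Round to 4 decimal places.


BF = P(data|M1) / P(data|M2)
= 0.86 / 0.53 = 1.6226

1.6226


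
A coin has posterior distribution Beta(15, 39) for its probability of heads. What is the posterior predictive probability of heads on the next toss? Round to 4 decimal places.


Posterior predictive = E[theta] = alpha/(alpha+beta)
= 15/54
= 0.2778

0.2778


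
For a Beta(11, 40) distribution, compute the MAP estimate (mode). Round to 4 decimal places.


MAP = mode = (a-1)/(a+b-2)
= (11-1)/(11+40-2)
= 10/49 = 0.2041

0.2041


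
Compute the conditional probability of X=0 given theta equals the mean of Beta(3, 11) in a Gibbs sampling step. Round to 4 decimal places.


Mean of Beta(3, 11) = 0.2143
P(X=0 | theta=0.2143) = 0.7857

0.7857


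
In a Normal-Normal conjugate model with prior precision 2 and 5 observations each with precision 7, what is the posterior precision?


Posterior precision = prior precision + n * observation precision
= 2 + 5 * 7
= 2 + 35 = 37

37


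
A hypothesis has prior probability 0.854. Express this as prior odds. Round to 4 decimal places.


Odds = P(H) / P(not H) = 0.854 / 0.146
= 5.8493

5.8493


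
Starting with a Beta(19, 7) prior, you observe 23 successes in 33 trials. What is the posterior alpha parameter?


For a Beta-Binomial conjugate model:
Posterior alpha = prior alpha + number of successes
= 19 + 23 = 42

42


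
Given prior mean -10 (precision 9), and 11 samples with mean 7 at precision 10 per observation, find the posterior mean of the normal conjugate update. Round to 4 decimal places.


The posterior mean is a precision-weighted average of prior and data.
Post. prec. = 9 + 110 = 119
Post. mean = (-90 + 770)/119 = 680/119 = 5.7143

5.7143


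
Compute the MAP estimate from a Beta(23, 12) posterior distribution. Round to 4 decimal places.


MAP = mode of Beta distribution
= (alpha - 1)/(alpha + beta - 2)
= (23-1)/(23+12-2)
= 22/33 = 0.6667

0.6667


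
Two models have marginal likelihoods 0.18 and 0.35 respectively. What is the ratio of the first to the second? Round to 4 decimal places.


Evidence ratio = 0.18 / 0.35
= 0.5143

0.5143


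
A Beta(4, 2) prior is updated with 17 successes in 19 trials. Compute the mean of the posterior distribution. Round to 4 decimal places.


After update: Beta(21, 4)
Mean = 21 / (21 + 4) = 21 / 25
= 0.84

0.84


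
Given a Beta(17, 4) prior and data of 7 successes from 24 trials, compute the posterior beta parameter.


Number of failures = 24 - 7 = 17
Posterior beta = 4 + 17 = 21

21


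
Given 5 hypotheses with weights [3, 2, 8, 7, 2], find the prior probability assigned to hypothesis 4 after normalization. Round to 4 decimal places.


To normalize, divide each weight by the sum of all weights.
Sum = 22
Prior(H4) = 7/22 = 0.3182

0.3182


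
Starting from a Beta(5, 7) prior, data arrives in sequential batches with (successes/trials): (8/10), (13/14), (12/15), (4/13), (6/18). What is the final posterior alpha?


In sequential Bayesian updating, we sum all successes.
Total successes = 43
Final alpha = 5 + 43 = 48

48


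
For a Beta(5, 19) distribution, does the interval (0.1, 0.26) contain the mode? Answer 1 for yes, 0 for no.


Mode of Beta(a,b) = (a-1)/(a+b-2)
= (5-1)/(5+19-2) = 0.1818
Check: 0.1 <= 0.1818 <= 0.26?
Result: 1

1


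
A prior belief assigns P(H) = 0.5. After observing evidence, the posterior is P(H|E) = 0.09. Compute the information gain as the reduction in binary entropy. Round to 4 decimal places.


H(prior) = -0.5*log2(0.5) - 0.5*log2(0.5)
= 1.0
H(post) = -0.09*log2(0.09) - 0.91*log2(0.91)
= 0.4365
IG = 1.0 - 0.4365 = 0.5635

0.5635


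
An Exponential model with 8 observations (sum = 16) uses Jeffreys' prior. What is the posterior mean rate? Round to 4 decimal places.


Posterior Gamma(8, 16)
E[lambda] = 8/16 = 0.5

0.5


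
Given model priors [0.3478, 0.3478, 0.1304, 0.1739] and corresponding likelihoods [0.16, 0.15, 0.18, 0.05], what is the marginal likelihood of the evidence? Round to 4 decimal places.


P(E) = sum_i P(M_i) P(E|M_i)
= 0.0556 + 0.0522 + 0.0235 + 0.0087
= 0.14

0.14


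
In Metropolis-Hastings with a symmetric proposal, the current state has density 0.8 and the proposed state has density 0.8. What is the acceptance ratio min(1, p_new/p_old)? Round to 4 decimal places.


Ratio = p_new / p_old = 0.8 / 0.8 = 1.0
Acceptance = min(1, 1.0) = 1.0

1.0


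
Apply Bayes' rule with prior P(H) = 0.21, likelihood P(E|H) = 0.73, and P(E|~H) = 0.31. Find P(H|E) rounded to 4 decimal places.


Step 1: Compute marginal P(E) = P(E|H)P(H) + P(E|~H)P(~H)
= 0.73*0.21 + 0.31*0.79 = 0.3982
Step 2: P(H|E) = P(E|H)P(H)/P(E) = 0.1533/0.3982
= 0.385

0.385


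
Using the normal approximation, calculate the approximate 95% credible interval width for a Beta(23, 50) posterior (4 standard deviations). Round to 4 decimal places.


Var(Beta) = 23*50/(73^2 * 74) = 0.0029
SD = 0.054
Width ~ 4*SD = 0.216

0.216


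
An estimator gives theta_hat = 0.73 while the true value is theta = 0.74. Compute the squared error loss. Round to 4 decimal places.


The squared error loss is (theta_hat - theta)^2
= (0.73 - 0.74)^2
= (-0.01)^2 = 0.0001

0.0001


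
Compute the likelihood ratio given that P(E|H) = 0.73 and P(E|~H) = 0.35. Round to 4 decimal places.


LR = P(E|H) / P(E|~H)
= 0.73 / 0.35 = 2.0857

2.0857


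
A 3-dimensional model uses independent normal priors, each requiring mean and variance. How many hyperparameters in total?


Per parameter: 2 (mean and variance).
Total = 3 * 2 = 6

6


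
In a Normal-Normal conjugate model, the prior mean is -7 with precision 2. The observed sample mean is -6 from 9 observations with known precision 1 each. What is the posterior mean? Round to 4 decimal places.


Posterior precision = tau0 + n*tau = 2 + 9*1 = 11
Posterior mean = (tau0*mu0 + n*tau*xbar) / posterior_precision
= (2*-7 + 9*1*-6) / 11
= -68 / 11 = -6.1818

-6.1818


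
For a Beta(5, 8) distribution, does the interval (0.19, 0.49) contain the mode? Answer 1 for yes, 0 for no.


Mode of Beta(a,b) = (a-1)/(a+b-2)
= (5-1)/(5+8-2) = 0.3636
Check: 0.19 <= 0.3636 <= 0.49?
Result: 1

1


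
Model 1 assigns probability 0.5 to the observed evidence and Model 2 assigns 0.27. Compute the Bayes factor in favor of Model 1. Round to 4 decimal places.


BF = P(data|M1) / P(data|M2)
= 0.5 / 0.27 = 1.8519

1.8519


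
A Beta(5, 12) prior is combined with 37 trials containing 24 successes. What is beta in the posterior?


In conjugate updating:
beta_posterior = beta_prior + (n - k)
= 12 + (37 - 24)
= 12 + 13 = 25

25


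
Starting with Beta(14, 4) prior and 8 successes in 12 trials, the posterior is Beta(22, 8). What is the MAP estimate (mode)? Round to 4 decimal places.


The mode of Beta(a, b) when a > 1 and b > 1 is (a-1)/(a+b-2)
= (22 - 1) / (22 + 8 - 2)
= 21 / 28
= 0.75

0.75


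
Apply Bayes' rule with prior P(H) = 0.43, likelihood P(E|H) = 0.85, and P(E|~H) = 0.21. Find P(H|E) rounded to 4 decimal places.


Step 1: Compute marginal P(E) = P(E|H)P(H) + P(E|~H)P(~H)
= 0.85*0.43 + 0.21*0.57 = 0.4852
Step 2: P(H|E) = P(E|H)P(H)/P(E) = 0.3655/0.4852
= 0.7533

0.7533


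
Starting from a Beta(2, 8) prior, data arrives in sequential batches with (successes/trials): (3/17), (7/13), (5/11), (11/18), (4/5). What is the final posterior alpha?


In sequential Bayesian updating, we sum all successes.
Total successes = 30
Final alpha = 2 + 30 = 32

32


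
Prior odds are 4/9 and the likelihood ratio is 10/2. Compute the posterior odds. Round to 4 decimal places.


Posterior odds = prior odds * likelihood ratio
= (4/9) * (10/2)
= 40 / 18
= 2.2222

2.2222


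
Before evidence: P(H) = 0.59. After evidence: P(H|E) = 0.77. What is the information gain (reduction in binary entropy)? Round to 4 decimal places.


Prior entropy = 0.9765
Posterior entropy = 0.778
Information gain = 0.9765 - 0.778 = 0.1985

0.1985


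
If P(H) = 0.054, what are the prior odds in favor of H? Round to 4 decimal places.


Prior odds = P(H) / (1 - P(H))
= 0.054 / 0.946
= 0.0571

0.0571


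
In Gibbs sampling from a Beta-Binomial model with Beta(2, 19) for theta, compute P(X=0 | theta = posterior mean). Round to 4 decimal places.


Posterior mean = alpha/(alpha+beta) = 2/21 = 0.0952
P(X=0|theta=mean) = 1 - theta = 0.9048

0.9048


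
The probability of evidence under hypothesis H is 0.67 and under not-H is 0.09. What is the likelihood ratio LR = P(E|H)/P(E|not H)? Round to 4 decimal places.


LR = 0.67 / 0.09
= 7.4444

7.4444


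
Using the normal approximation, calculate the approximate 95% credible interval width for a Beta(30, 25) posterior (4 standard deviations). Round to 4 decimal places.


Var(Beta) = 30*25/(55^2 * 56) = 0.0044
SD = 0.0665
Width ~ 4*SD = 0.2662

0.2662


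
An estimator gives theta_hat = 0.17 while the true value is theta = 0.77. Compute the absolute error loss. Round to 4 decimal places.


The absolute error loss is |theta_hat - theta|
= |0.17 - 0.77|
= 0.6

0.6


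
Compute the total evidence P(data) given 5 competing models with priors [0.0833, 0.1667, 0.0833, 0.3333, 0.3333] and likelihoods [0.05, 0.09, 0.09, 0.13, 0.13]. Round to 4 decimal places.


Marginal likelihood = sum P(model_i) * P(data|model_i)
Model 1: 0.0833 * 0.05 = 0.0042
Model 2: 0.1667 * 0.09 = 0.015
Model 3: 0.0833 * 0.09 = 0.0075
Model 4: 0.3333 * 0.13 = 0.0433
Model 5: 0.3333 * 0.13 = 0.0433
Total = 0.1133

0.1133


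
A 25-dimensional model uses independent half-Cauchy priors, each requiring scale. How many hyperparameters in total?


Per parameter: 1 (scale).
Total = 25 * 1 = 25

25


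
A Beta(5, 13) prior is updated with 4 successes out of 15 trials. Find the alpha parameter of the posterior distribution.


In the Beta-Binomial conjugate update:
alpha_post = alpha_prior + successes
= 5 + 4
= 9

9


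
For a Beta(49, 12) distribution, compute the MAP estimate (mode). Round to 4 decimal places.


MAP = mode = (a-1)/(a+b-2)
= (49-1)/(49+12-2)
= 48/59 = 0.8136

0.8136


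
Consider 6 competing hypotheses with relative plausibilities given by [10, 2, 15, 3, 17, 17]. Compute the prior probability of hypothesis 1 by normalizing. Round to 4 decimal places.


Sum of weights = 10 + 2 + 15 + 3 + 17 + 17 = 64
Normalized prior for H1 = 10 / 64
= 0.1562

0.1562


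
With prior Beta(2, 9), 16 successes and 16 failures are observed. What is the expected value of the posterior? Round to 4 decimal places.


Posterior = Beta(18, 25)
E[theta] = alpha/(alpha+beta)
= 18/43 = 0.4186

0.4186


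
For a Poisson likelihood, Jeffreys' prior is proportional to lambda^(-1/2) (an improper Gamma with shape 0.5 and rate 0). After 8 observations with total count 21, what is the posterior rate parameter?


Jeffreys' prior for Poisson is proportional to lambda^(-1/2).
Posterior is Gamma(0.5 + S, 0 + n) = Gamma(0.5 + 21, 8).
Posterior rate = 0 + n = 8

8.0


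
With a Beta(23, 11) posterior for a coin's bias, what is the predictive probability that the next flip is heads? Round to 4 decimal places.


The predictive probability equals the posterior mean.
P(next = heads) = alpha / (alpha + beta)
= 23 / 34 = 0.6765

0.6765


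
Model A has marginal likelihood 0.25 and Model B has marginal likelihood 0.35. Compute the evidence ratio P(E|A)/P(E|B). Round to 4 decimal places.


Evidence ratio = P(E|A) / P(E|B)
= 0.25 / 0.35
= 0.7143

0.7143


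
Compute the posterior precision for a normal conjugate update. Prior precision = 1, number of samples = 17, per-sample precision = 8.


tau_post = tau_0 + n * tau
= 1 + 17 * 8 = 137

137


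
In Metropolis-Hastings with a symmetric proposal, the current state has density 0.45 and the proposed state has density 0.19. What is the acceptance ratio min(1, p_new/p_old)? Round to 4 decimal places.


Ratio = p_new / p_old = 0.19 / 0.45 = 0.4222
Acceptance = min(1, 0.4222) = 0.4222

0.4222


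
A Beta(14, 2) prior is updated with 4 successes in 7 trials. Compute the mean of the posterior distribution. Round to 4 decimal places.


After update: Beta(18, 5)
Mean = 18 / (18 + 5) = 18 / 23
= 0.7826

0.7826


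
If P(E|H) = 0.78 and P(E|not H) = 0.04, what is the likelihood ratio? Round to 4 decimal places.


Likelihood ratio = P(E|H) / P(E|not H)
= 0.78 / 0.04
= 19.5

19.5


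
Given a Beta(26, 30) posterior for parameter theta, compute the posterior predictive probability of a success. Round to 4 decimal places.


For a Beta-Bernoulli model, the predictive probability is the mean:
P(success) = 26/(26+30) = 26/56 = 0.4643

0.4643


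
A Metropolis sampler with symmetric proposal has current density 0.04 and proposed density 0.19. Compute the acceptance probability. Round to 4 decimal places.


For symmetric proposals, acceptance = min(1, pi(x*)/pi(x))
= min(1, 0.19/0.04)
= min(1, 4.75) = 1.0

1.0


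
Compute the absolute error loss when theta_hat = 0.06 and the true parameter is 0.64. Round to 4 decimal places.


L = |theta_hat - theta_true|
= |0.06 - 0.64| = 0.58

0.58


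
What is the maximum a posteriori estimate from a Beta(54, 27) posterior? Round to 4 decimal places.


The MAP estimate equals the mode of the distribution.
Mode of Beta(a,b) = (a-1)/(a+b-2)
= 53/79
= 0.6709

0.6709


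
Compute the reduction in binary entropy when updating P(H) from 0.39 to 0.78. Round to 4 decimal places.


H_before = -p*log2(p) - (1-p)*log2(1-p) for p=0.39: 0.9648
H_after for p=0.78: 0.7602
Reduction = 0.9648 - 0.7602 = 0.2046

0.2046


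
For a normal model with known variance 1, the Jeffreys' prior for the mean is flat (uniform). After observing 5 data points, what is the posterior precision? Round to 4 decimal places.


Jeffreys' prior for normal mean (known variance) is flat.
Prior precision = 0.
Posterior precision = prior_prec + n/sigma^2 = 0 + 5/1
= 5.0

5.0


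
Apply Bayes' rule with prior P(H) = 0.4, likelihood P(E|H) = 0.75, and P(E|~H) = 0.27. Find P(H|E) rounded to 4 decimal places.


Step 1: Compute marginal P(E) = P(E|H)P(H) + P(E|~H)P(~H)
= 0.75*0.4 + 0.27*0.6 = 0.462
Step 2: P(H|E) = P(E|H)P(H)/P(E) = 0.3/0.462
= 0.6494

0.6494


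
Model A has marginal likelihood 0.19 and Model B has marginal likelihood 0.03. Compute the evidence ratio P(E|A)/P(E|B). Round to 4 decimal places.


Evidence ratio = P(E|A) / P(E|B)
= 0.19 / 0.03
= 6.3333

6.3333


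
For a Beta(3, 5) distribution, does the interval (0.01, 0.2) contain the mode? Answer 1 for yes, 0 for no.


Mode of Beta(a,b) = (a-1)/(a+b-2)
= (3-1)/(3+5-2) = 0.3333
Check: 0.01 <= 0.3333 <= 0.2?
Result: 0

0


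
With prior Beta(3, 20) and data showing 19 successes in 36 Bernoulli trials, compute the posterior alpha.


Conjugate update: alpha_posterior = alpha_prior + k
= 3 + 19 = 22

22


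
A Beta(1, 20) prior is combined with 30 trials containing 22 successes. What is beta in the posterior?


In conjugate updating:
beta_posterior = beta_prior + (n - k)
= 20 + (30 - 22)
= 20 + 8 = 28

28


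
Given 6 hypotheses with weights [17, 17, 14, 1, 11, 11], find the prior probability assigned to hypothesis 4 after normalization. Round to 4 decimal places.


To normalize, divide each weight by the sum of all weights.
Sum = 71
Prior(H4) = 1/71 = 0.0141

0.0141


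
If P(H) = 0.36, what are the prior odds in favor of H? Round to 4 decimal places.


Prior odds = P(H) / (1 - P(H))
= 0.36 / 0.64
= 0.5625

0.5625


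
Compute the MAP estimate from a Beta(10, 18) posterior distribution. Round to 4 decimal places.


MAP = mode of Beta distribution
= (alpha - 1)/(alpha + beta - 2)
= (10-1)/(10+18-2)
= 9/26 = 0.3462

0.3462


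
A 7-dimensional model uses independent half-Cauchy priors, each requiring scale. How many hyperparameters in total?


Per parameter: 1 (scale).
Total = 7 * 1 = 7

7


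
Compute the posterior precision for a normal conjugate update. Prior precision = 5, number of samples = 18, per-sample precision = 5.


tau_post = tau_0 + n * tau
= 5 + 18 * 5 = 95

95


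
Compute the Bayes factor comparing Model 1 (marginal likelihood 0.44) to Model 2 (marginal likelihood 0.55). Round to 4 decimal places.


BF12 = marginal likelihood of M1 / marginal likelihood of M2
= 0.44/0.55
= 0.8

0.8


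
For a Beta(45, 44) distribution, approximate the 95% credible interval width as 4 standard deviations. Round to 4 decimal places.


Variance of Beta(a,b) = ab / ((a+b)^2 * (a+b+1))
= 45*44 / ((89)^2 * 90)
= 0.0028
SD = sqrt(0.0028) = 0.0527
Width = 4 * SD = 0.2108

0.2108


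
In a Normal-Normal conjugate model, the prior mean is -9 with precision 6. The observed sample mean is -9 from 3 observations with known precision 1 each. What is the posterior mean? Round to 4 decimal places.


Posterior precision = tau0 + n*tau = 6 + 3*1 = 9
Posterior mean = (tau0*mu0 + n*tau*xbar) / posterior_precision
= (6*-9 + 3*1*-9) / 9
= -81 / 9 = -9.0

-9.0


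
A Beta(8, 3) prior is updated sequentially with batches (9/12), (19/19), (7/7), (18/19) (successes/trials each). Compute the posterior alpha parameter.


Sequential conjugate updating is equivalent to a single batch update.
Total successes across all batches = 53
alpha_posterior = alpha_prior + total_successes = 8 + 53
= 61

61


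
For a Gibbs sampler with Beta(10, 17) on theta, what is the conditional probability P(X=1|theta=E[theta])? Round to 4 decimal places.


E[theta] = 10/(10+17) = 0.3704
P(X=1|theta) = theta = 0.3704

0.3704


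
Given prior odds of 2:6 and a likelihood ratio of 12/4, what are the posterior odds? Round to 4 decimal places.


Posterior odds = prior odds * LR
Prior odds = 2/6 = 0.3333
LR = 12/4 = 3.0
Posterior odds = 0.3333 * 3.0 = 1.0

1.0


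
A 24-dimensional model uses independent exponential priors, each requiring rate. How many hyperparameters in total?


Per parameter: 1 (rate).
Total = 24 * 1 = 24

24


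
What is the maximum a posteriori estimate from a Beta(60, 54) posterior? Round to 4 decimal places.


The MAP estimate equals the mode of the distribution.
Mode of Beta(a,b) = (a-1)/(a+b-2)
= 59/112
= 0.5268

0.5268


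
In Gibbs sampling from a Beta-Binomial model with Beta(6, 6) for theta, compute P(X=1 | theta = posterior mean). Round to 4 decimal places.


Posterior mean = alpha/(alpha+beta) = 6/12 = 0.5
P(X=1|theta=mean) = theta = 0.5

0.5


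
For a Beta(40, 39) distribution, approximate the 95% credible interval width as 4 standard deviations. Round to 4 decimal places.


Variance of Beta(a,b) = ab / ((a+b)^2 * (a+b+1))
= 40*39 / ((79)^2 * 80)
= 0.0031
SD = sqrt(0.0031) = 0.0559
Width = 4 * SD = 0.2236

0.2236


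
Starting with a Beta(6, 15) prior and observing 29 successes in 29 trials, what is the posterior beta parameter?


Posterior beta = prior beta + failures
Failures = 29 - 29 = 0
beta_post = 15 + 0 = 15

15


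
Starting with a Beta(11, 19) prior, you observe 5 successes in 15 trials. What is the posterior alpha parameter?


For a Beta-Binomial conjugate model:
Posterior alpha = prior alpha + number of successes
= 11 + 5 = 16

16


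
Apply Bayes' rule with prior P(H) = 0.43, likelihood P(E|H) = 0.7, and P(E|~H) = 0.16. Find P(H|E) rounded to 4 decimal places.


Step 1: Compute marginal P(E) = P(E|H)P(H) + P(E|~H)P(~H)
= 0.7*0.43 + 0.16*0.57 = 0.3922
Step 2: P(H|E) = P(E|H)P(H)/P(E) = 0.301/0.3922
= 0.7675

0.7675


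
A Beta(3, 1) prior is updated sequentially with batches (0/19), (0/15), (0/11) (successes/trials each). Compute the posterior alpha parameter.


Sequential conjugate updating is equivalent to a single batch update.
Total successes across all batches = 0
alpha_posterior = alpha_prior + total_successes = 3 + 0
= 3

3


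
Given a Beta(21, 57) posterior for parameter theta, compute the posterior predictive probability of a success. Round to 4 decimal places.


For a Beta-Bernoulli model, the predictive probability is the mean:
P(success) = 21/(21+57) = 21/78 = 0.2692

0.2692


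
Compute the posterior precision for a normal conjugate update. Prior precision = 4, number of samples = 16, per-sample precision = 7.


tau_post = tau_0 + n * tau
= 4 + 16 * 7 = 116

116


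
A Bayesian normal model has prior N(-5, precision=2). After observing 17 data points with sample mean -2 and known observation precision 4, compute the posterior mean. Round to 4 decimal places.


Posterior mean = (prior_precision * prior_mean + n * data_precision * data_mean) / (prior_precision + n * data_precision)
Numerator = 2*-5 + 17*4*-2 = -146
Denominator = 2 + 17*4 = 70
Posterior mean = -2.0857

-2.0857


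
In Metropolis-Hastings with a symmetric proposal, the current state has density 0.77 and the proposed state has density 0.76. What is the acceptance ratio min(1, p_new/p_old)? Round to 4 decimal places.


Ratio = p_new / p_old = 0.76 / 0.77 = 0.987
Acceptance = min(1, 0.987) = 0.987

0.987


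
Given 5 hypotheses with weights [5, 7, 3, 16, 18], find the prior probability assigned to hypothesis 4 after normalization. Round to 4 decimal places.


To normalize, divide each weight by the sum of all weights.
Sum = 49
Prior(H4) = 16/49 = 0.3265

0.3265


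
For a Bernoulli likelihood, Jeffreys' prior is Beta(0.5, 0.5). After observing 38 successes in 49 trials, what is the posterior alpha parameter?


Jeffreys' prior for Bernoulli is Beta(0.5, 0.5).
Posterior is Beta(0.5 + k, 0.5 + n - k).
Posterior alpha = 0.5 + k = 0.5 + 38 = 38.5

38.5


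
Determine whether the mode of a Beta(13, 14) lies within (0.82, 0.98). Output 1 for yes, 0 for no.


First find the mode: (a-1)/(a+b-2) = 0.48
Is 0.48 in (0.82, 0.98)? 0

0


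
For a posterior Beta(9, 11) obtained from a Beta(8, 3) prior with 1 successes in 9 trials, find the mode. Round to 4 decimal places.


Mode = (alpha - 1) / (alpha + beta - 2)
= 8 / 18
= 0.4444

0.4444


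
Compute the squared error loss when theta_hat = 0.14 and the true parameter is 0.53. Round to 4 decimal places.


L = (theta_hat - theta_true)^2
= (0.14 - 0.53)^2
= -0.39^2 = 0.1521

0.1521


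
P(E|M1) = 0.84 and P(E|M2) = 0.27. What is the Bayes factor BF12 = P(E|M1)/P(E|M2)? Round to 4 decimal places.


Bayes factor BF12 = P(E|M1) / P(E|M2)
= 0.84 / 0.27
= 3.1111

3.1111


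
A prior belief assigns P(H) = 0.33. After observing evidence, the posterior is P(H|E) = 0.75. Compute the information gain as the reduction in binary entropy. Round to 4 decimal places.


H(prior) = -0.33*log2(0.33) - 0.67*log2(0.67)
= 0.9149
H(post) = -0.75*log2(0.75) - 0.25*log2(0.25)
= 0.8113
IG = 0.9149 - 0.8113 = 0.1036

0.1036


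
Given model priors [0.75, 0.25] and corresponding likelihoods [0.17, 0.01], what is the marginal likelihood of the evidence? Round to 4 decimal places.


P(E) = sum_i P(M_i) P(E|M_i)
= 0.1275 + 0.0025
= 0.13

0.13


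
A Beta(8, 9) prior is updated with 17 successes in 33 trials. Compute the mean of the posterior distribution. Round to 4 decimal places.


After update: Beta(25, 25)
Mean = 25 / (25 + 25) = 25 / 50
= 0.5

0.5


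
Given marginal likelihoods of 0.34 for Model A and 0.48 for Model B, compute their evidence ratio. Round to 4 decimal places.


Ratio = ML(A) / ML(B) = 0.34/0.48
= 0.7083

0.7083


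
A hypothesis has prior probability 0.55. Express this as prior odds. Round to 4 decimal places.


Odds = P(H) / P(not H) = 0.55 / 0.45
= 1.2222

1.2222


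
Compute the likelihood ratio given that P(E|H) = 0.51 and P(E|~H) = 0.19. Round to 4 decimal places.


LR = P(E|H) / P(E|~H)
= 0.51 / 0.19 = 2.6842

2.6842


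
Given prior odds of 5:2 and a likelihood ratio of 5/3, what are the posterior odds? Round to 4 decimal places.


Posterior odds = prior odds * LR
Prior odds = 5/2 = 2.5
LR = 5/3 = 1.6667
Posterior odds = 2.5 * 1.6667 = 4.1667

4.1667


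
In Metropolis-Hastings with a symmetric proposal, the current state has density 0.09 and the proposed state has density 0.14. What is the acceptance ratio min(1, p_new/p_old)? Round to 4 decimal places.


Ratio = p_new / p_old = 0.14 / 0.09 = 1.5556
Acceptance = min(1, 1.5556) = 1.0

1.0


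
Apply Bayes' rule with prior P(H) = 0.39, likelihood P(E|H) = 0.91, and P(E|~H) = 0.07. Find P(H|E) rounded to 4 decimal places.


Step 1: Compute marginal P(E) = P(E|H)P(H) + P(E|~H)P(~H)
= 0.91*0.39 + 0.07*0.61 = 0.3976
Step 2: P(H|E) = P(E|H)P(H)/P(E) = 0.3549/0.3976
= 0.8926

0.8926


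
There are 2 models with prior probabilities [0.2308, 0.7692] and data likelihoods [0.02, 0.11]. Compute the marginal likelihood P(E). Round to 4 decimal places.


P(E) = sum over models of P(M_i) * P(E|M_i)
= 0.2308*0.02 + 0.7692*0.11
= 0.0892

0.0892


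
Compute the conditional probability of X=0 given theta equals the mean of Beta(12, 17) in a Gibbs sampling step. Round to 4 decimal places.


Mean of Beta(12, 17) = 0.4138
P(X=0 | theta=0.4138) = 0.5862

0.5862


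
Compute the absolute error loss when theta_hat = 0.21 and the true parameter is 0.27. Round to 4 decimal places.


L = |theta_hat - theta_true|
= |0.21 - 0.27| = 0.06

0.06


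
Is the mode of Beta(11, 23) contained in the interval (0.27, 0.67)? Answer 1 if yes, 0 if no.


Mode = (a-1)/(a+b-2) = 10/32 = 0.3125
Interval: (0.27, 0.67)
Contains mode? 1

1


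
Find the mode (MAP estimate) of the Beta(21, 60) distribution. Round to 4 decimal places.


For Beta(a,b) with a,b > 1:
Mode = (a-1)/(a+b-2) = (21-1)/(81-2)
= 20/79 = 0.2532

0.2532


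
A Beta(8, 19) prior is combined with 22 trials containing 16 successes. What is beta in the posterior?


In conjugate updating:
beta_posterior = beta_prior + (n - k)
= 19 + (22 - 16)
= 19 + 6 = 25

25


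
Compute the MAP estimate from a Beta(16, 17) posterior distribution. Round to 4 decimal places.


MAP = mode of Beta distribution
= (alpha - 1)/(alpha + beta - 2)
= (16-1)/(16+17-2)
= 15/31 = 0.4839

0.4839


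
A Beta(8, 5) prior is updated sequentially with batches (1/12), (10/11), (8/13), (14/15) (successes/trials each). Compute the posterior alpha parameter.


Sequential conjugate updating is equivalent to a single batch update.
Total successes across all batches = 33
alpha_posterior = alpha_prior + total_successes = 8 + 33
= 41

41
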